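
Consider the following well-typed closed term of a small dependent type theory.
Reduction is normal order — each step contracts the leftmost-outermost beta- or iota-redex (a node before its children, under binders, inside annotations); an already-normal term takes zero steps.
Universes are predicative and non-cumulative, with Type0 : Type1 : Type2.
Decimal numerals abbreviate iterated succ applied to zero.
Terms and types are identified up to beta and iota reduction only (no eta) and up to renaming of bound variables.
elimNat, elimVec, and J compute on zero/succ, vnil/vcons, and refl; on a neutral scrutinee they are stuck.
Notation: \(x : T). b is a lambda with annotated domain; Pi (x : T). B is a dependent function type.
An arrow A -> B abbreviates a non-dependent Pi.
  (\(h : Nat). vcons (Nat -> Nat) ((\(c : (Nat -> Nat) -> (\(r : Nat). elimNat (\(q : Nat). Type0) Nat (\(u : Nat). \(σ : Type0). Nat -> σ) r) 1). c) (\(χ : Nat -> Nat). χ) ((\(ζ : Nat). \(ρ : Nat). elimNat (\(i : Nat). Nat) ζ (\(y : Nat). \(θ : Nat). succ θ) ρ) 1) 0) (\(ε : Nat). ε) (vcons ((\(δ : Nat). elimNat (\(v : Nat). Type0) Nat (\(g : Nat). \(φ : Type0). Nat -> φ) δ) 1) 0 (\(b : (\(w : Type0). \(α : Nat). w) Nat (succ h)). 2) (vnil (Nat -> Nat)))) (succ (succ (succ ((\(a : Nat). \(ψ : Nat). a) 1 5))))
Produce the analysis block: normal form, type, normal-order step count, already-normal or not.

resulting normal form:
  vcons (Nat -> Nat) 1 (\(h : Nat). h) (vcons (Nat -> Nat) 0 (\(c : Nat). 2) (vnil (Nat -> Nat)))
type:
  Vec (Nat -> Nat) 2
steps to reach normal form (normal order): 13
started in normal form: no
first contracted redex: a beta-redex


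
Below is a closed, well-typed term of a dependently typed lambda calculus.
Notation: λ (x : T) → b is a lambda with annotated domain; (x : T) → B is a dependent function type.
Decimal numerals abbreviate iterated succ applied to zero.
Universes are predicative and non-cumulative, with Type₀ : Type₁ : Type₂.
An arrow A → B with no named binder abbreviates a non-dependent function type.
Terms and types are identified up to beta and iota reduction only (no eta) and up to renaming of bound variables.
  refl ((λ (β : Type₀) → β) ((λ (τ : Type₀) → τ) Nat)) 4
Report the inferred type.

type:
  Eq Nat 4 4


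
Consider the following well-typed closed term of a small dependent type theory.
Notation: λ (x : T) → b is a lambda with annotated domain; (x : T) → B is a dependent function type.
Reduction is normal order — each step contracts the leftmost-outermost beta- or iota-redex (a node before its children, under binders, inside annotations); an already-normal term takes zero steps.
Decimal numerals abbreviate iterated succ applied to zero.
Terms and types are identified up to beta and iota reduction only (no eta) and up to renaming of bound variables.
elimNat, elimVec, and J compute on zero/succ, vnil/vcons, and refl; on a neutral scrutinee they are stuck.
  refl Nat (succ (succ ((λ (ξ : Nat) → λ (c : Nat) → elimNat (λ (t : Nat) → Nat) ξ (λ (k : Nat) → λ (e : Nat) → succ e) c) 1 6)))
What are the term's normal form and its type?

resulting normal form:
  refl Nat 9
inferred type:
  Eq Nat 9 9
observation: the first redex contracted is a beta-redex; the normal form is reached in 21 normal-order steps.


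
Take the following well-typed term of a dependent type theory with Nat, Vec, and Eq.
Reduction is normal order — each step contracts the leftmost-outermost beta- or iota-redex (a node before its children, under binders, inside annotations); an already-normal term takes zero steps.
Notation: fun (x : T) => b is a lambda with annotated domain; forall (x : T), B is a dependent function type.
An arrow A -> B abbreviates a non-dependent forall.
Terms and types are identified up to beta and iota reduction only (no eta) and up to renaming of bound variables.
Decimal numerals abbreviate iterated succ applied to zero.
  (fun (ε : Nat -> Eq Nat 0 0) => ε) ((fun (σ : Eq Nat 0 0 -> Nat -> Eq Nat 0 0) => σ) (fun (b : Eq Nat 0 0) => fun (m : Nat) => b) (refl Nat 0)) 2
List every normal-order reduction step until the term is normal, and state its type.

normal-order reduction:
  (fun (ε : Nat -> Eq Nat 0 0) => ε) ((fun (σ : Eq Nat 0 0 -> Nat -> Eq Nat 0 0) => σ) (fun (b : Eq Nat 0 0) => fun (m : Nat) => b) (refl Nat 0)) 2
  ~> (fun (ε : Eq Nat 0 0 -> Nat -> Eq Nat 0 0) => ε) (fun (σ : Eq Nat 0 0) => fun (b : Nat) => σ) (refl Nat 0) 2
  ~> (fun (ε : Eq Nat 0 0) => fun (σ : Nat) => ε) (refl Nat 0) 2
  ~> (fun (ε : Nat) => refl Nat 0) 2
  ~> refl Nat 0
type:
  Eq Nat 0 0


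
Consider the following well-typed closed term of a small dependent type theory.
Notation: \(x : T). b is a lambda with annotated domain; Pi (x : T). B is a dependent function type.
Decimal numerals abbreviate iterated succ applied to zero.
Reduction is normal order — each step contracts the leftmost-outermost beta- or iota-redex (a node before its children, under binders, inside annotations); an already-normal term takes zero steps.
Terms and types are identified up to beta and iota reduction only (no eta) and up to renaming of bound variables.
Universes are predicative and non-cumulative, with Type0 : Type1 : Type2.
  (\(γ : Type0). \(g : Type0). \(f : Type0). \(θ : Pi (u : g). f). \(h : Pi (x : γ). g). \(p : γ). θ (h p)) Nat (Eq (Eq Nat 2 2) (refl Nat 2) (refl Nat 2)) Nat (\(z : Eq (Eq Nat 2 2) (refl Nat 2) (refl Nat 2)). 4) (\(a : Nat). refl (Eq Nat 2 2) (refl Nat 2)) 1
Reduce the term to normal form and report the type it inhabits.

reduced normal form:
  4
type:
  Nat
observation: normalization takes exactly 7 steps under the normal-order strategy.


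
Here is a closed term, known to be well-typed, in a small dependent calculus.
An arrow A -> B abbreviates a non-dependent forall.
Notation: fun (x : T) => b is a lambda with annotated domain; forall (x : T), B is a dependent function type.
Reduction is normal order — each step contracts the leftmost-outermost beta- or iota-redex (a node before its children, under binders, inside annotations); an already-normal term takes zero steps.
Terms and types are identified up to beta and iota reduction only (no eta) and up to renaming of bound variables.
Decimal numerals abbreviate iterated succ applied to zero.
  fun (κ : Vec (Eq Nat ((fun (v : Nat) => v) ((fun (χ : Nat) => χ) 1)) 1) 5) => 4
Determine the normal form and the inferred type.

normal form:
  fun (κ : Vec (Eq Nat 1 1) 5) => 4
the term's type:
  Vec (Eq Nat 1 1) 5 -> Nat
observation: reduction starts at a beta-redex, and 2 normal-order steps reach the normal form.


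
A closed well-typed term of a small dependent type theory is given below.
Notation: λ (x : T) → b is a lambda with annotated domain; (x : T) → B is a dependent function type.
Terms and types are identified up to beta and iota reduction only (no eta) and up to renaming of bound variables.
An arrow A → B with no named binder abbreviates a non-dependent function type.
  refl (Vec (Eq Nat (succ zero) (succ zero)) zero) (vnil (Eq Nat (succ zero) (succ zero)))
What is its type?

type:
  Eq (Vec (Eq Nat (succ zero) (succ zero)) zero) (vnil (Eq Nat (succ zero) (succ zero))) (vnil (Eq Nat (succ zero) (succ zero)))


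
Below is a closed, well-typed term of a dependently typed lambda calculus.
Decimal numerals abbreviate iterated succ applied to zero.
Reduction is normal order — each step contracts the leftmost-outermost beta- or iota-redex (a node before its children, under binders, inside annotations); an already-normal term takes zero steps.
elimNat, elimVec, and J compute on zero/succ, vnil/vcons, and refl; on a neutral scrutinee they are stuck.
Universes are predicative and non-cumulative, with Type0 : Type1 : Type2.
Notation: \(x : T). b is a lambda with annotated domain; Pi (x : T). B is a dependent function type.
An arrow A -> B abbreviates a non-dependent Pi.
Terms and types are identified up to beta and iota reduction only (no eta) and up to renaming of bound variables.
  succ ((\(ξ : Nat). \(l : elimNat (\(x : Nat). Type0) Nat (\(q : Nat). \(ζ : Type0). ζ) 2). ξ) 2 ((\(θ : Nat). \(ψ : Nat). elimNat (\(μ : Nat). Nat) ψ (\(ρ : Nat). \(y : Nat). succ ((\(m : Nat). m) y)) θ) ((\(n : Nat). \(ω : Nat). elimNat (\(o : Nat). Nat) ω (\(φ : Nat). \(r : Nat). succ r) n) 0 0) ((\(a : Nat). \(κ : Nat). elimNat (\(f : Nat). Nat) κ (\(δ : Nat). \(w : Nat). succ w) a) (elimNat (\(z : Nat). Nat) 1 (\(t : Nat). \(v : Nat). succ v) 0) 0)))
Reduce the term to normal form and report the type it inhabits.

reduced normal form:
  3
the term's type:
  Nat
observation: 2 normal-order steps separate the term from its normal form.


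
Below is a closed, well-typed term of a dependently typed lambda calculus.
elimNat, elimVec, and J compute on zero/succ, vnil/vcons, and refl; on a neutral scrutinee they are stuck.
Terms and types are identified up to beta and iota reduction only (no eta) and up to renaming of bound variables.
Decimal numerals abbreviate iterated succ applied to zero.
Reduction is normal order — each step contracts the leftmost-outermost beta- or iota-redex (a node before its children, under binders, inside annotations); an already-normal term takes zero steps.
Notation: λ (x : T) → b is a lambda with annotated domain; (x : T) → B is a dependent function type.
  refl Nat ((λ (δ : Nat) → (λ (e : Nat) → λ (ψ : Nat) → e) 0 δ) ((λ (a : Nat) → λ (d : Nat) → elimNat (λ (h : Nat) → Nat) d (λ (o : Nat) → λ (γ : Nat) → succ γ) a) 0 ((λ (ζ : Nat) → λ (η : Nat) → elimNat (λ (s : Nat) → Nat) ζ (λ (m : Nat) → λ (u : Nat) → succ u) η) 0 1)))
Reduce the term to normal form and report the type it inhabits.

reduced normal form:
  refl Nat 0
inferred type:
  Eq Nat 0 0
observation: normalization takes exactly 3 steps under the normal-order strategy.


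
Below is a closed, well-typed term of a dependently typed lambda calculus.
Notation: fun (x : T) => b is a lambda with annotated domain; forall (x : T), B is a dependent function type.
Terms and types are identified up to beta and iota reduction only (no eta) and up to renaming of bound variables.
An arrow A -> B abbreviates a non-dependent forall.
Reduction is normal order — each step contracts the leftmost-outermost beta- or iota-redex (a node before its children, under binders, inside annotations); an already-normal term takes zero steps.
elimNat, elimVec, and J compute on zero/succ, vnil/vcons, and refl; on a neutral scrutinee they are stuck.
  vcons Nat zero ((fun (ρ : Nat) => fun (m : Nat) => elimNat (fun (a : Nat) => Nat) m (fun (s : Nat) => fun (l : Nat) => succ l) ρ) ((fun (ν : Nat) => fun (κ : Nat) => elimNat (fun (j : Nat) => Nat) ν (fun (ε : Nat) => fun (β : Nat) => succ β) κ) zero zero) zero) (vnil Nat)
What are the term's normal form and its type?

normal form:
  vcons Nat zero zero (vnil Nat)
inferred type:
  Vec Nat (succ zero)


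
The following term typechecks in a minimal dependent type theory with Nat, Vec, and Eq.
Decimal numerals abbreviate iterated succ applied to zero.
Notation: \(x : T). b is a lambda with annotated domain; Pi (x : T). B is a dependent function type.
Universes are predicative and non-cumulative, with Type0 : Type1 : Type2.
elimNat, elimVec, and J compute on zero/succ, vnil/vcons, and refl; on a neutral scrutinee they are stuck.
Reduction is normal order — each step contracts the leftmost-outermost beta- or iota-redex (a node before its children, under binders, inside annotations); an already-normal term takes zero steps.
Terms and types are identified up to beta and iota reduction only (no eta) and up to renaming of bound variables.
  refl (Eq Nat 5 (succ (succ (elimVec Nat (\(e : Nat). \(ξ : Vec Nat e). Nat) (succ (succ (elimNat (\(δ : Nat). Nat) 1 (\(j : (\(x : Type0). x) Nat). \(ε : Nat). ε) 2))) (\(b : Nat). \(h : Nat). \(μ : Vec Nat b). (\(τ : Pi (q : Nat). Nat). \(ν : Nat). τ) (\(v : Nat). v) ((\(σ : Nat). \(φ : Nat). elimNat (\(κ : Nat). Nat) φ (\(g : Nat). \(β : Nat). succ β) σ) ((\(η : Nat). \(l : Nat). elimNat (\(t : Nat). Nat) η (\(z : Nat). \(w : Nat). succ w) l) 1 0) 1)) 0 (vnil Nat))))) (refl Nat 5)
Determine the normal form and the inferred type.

normal form:
  refl (Eq Nat 5 5) (refl Nat 5)
the term's type:
  Eq (Eq Nat 5 5) (refl Nat 5) (refl Nat 5)
observation: contracting an elimVec iota-redex first, the term normalizes in 8 steps.


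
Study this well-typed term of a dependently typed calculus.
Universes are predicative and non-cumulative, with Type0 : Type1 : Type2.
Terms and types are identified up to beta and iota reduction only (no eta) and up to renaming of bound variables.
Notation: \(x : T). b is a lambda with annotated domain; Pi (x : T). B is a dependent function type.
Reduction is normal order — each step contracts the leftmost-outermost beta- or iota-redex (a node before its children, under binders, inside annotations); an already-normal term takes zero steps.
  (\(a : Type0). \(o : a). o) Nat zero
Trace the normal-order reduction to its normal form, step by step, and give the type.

normal-order reduction:
  (\(a : Type0). \(o : a). o) Nat zero
  ~> (\(a : Nat). a) zero
  ~> zero
the term's type:
  Nat


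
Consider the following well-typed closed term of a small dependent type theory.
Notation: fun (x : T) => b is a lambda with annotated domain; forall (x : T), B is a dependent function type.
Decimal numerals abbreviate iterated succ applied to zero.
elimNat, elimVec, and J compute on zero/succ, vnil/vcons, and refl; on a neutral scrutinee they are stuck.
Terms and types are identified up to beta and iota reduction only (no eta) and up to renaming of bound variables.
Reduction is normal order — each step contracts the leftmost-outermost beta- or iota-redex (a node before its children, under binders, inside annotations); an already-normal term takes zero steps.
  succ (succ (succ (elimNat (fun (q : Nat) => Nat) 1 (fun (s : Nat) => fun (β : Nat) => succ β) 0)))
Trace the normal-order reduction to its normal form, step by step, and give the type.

normal-order reduction sequence:
  succ (succ (succ (elimNat (fun (q : Nat) => Nat) 1 (fun (s : Nat) => fun (β : Nat) => succ β) 0)))
  ~> 4
the term's type:
  Nat


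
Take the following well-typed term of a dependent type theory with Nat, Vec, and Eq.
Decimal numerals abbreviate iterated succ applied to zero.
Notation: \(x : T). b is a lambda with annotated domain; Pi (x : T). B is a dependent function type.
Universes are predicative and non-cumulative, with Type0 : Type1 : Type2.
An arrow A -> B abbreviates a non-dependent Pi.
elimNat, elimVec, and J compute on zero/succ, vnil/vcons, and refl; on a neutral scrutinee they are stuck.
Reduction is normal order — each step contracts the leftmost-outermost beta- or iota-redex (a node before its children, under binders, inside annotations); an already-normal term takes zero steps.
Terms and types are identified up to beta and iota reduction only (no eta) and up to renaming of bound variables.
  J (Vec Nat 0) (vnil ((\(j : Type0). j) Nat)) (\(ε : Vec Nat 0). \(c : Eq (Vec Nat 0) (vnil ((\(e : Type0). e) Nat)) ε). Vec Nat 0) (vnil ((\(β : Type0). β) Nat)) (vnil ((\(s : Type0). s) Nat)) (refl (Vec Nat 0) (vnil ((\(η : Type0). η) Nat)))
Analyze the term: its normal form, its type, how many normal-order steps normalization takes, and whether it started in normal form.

normal form:
  vnil Nat
inferred type:
  Vec Nat 0
reduction steps (normal order): 2
term was already normal: no
first contracted redex: a J iota-redex


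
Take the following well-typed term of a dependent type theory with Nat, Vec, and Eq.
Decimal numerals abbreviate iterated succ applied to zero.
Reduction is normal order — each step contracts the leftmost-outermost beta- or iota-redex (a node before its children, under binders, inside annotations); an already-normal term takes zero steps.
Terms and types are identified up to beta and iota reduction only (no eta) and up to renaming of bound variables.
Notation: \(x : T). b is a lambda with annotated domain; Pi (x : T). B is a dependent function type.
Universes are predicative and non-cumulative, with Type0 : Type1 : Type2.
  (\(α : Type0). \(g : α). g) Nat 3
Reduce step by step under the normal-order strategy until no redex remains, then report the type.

reduction (normal order):
  (\(α : Type0). \(g : α). g) Nat 3
  ~> (\(α : Nat). α) 3
  ~> 3
the term's type:
  Nat


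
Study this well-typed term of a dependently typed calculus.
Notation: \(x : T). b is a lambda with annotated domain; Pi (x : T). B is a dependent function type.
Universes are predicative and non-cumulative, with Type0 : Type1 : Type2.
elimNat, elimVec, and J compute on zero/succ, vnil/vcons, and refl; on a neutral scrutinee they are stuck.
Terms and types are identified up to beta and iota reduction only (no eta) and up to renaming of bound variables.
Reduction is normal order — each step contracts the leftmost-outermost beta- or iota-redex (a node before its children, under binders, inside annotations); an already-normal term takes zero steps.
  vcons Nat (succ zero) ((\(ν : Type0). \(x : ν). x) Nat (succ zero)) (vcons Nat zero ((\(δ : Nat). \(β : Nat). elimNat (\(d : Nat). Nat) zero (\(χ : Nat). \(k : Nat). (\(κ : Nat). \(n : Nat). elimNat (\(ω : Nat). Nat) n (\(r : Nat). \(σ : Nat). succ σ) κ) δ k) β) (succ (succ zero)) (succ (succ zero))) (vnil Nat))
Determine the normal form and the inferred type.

reduced normal form:
  vcons Nat (succ zero) (succ zero) (vcons Nat zero (succ (succ (succ (succ zero)))) (vnil Nat))
type:
  Vec Nat (succ (succ zero))


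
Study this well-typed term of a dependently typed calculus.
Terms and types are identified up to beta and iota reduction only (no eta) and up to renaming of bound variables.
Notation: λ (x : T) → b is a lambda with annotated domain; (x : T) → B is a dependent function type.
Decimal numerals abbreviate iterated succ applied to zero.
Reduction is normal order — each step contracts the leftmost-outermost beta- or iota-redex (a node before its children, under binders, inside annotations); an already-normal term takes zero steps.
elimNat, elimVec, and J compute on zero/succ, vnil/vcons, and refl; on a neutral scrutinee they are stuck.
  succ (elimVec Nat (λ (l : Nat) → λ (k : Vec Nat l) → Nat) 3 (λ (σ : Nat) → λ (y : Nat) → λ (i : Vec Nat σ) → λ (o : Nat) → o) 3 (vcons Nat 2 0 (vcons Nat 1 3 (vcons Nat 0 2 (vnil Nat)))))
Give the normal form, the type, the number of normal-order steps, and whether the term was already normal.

reduced normal form:
  4
type:
  Nat
steps to reach normal form (normal order): 16
already normal: no
first contracted redex: an elimVec iota-redex


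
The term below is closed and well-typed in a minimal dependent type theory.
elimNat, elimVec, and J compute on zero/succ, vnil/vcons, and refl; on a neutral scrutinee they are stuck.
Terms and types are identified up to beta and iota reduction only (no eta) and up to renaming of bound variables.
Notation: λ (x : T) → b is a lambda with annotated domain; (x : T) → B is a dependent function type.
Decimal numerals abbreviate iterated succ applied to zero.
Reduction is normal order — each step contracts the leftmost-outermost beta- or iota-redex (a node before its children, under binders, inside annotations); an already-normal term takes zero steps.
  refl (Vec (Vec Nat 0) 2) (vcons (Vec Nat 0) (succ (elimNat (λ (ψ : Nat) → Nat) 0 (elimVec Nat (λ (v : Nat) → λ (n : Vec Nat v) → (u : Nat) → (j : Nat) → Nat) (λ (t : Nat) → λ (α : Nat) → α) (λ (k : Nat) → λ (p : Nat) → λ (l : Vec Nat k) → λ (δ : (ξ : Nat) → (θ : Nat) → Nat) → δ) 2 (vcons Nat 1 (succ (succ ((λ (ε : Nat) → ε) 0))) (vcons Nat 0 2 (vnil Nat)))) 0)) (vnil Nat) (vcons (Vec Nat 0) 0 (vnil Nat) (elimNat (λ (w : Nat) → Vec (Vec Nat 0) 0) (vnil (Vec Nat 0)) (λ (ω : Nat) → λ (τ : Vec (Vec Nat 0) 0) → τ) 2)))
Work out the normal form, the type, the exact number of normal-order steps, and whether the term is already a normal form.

normal form:
  refl (Vec (Vec Nat 0) 2) (vcons (Vec Nat 0) 1 (vnil Nat) (vcons (Vec Nat 0) 0 (vnil Nat) (vnil (Vec Nat 0))))
inferred type:
  Eq (Vec (Vec Nat 0) 2) (vcons (Vec Nat 0) 1 (vnil Nat) (vcons (Vec Nat 0) 0 (vnil Nat) (vnil (Vec Nat 0)))) (vcons (Vec Nat 0) 1 (vnil Nat) (vcons (Vec Nat 0) 0 (vnil Nat) (vnil (Vec Nat 0))))
normal-order step count: 8
already normal: no
first contracted redex: an elimNat iota-redex


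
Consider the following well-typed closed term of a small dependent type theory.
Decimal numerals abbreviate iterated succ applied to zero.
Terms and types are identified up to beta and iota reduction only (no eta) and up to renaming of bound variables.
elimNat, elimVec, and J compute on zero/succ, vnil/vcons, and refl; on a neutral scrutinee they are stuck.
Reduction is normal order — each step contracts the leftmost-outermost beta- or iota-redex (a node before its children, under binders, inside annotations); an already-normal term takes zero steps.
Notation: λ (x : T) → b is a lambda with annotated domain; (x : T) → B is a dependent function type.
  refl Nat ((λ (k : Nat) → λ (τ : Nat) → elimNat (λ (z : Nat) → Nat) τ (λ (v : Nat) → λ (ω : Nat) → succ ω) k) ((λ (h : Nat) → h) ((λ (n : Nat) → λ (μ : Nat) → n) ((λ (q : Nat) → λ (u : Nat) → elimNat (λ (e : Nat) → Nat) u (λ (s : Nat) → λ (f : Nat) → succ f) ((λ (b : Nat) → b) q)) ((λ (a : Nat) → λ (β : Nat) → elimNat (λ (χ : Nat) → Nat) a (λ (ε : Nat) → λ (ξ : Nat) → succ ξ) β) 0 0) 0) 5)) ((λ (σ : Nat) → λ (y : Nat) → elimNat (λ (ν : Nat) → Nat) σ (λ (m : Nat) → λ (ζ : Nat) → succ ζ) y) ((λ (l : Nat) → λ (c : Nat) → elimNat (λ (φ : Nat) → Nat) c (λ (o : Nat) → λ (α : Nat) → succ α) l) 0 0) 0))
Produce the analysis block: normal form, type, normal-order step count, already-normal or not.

resulting normal form:
  refl Nat 0
inferred type:
  Eq Nat 0 0
reduction steps (normal order): 19
term was already normal: no
first contracted redex: a beta-redex


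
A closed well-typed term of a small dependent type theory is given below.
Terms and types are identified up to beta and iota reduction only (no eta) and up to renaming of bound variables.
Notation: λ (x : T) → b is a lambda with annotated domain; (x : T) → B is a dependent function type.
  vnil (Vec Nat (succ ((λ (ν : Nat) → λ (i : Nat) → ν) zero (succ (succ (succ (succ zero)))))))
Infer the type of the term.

the term's type:
  Vec (Vec Nat (succ zero)) zero


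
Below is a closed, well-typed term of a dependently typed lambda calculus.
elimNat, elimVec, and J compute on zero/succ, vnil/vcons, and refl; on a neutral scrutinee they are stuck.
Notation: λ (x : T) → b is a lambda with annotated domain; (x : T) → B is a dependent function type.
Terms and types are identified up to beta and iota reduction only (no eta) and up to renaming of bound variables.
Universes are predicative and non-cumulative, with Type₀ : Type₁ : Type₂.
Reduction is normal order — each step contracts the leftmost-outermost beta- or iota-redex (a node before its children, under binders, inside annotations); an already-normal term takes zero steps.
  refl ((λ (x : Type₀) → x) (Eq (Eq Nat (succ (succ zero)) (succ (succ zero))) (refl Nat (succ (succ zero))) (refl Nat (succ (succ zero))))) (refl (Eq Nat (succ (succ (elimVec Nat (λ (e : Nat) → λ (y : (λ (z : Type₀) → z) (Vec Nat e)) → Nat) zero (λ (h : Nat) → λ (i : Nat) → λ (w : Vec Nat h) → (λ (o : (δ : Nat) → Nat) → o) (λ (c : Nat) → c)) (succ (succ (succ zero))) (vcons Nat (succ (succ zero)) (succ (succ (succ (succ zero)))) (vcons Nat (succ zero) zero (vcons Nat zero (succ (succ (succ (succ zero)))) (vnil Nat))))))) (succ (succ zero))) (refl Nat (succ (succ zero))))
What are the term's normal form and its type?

normal form:
  refl (Eq (Eq Nat (succ (succ zero)) (succ (succ zero))) (refl Nat (succ (succ zero))) (refl Nat (succ (succ zero)))) (refl (Eq Nat (succ (succ zero)) (succ (succ zero))) (refl Nat (succ (succ zero))))
type:
  Eq (Eq (Eq Nat (succ (succ zero)) (succ (succ zero))) (refl Nat (succ (succ zero))) (refl Nat (succ (succ zero)))) (refl (Eq Nat (succ (succ zero)) (succ (succ zero))) (refl Nat (succ (succ zero)))) (refl (Eq Nat (succ (succ zero)) (succ (succ zero))) (refl Nat (succ (succ zero))))


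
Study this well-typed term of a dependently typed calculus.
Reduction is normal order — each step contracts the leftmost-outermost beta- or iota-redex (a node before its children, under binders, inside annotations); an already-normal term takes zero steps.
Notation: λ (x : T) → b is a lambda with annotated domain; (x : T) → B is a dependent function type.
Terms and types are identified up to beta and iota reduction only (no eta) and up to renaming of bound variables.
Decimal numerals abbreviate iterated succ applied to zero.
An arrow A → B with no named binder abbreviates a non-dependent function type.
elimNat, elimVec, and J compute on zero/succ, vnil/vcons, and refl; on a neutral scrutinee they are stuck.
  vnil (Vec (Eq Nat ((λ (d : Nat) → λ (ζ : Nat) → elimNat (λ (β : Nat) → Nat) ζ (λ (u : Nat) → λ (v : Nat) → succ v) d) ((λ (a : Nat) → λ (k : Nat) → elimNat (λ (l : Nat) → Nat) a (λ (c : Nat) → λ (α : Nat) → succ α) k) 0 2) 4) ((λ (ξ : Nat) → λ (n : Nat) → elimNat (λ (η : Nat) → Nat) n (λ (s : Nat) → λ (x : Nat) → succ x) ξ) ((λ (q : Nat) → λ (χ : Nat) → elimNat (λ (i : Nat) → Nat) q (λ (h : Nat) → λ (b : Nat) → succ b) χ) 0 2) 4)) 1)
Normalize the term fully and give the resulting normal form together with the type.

reduced normal form:
  vnil (Vec (Eq Nat 6 6) 1)
inferred type:
  Vec (Vec (Eq Nat 6 6) 1) 0


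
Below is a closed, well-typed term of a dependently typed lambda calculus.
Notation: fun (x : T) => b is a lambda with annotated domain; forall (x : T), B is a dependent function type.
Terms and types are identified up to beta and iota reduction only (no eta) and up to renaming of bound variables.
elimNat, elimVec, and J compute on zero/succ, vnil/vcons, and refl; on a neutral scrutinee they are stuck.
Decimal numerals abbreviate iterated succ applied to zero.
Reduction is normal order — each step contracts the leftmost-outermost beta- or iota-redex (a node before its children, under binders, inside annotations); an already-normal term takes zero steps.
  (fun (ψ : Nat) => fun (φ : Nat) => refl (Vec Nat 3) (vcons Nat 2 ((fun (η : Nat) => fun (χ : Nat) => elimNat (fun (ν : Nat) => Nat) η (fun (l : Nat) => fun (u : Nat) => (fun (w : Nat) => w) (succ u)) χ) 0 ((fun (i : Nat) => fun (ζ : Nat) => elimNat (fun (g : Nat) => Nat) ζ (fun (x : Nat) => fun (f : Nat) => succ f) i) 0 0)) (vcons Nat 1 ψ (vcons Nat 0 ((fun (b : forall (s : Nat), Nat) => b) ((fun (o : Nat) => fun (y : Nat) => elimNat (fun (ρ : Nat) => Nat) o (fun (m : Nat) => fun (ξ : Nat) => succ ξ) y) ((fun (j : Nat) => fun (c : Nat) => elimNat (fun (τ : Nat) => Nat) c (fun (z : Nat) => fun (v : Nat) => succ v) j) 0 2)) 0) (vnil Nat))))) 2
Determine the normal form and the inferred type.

resulting normal form:
  fun (ψ : Nat) => refl (Vec Nat 3) (vcons Nat 2 0 (vcons Nat 1 2 (vcons Nat 0 2 (vnil Nat))))
inferred type:
  forall (ψ : Nat), Eq (Vec Nat 3) (vcons Nat 2 0 (vcons Nat 1 2 (vcons Nat 0 2 (vnil Nat)))) (vcons Nat 2 0 (vcons Nat 1 2 (vcons Nat 0 2 (vnil Nat))))


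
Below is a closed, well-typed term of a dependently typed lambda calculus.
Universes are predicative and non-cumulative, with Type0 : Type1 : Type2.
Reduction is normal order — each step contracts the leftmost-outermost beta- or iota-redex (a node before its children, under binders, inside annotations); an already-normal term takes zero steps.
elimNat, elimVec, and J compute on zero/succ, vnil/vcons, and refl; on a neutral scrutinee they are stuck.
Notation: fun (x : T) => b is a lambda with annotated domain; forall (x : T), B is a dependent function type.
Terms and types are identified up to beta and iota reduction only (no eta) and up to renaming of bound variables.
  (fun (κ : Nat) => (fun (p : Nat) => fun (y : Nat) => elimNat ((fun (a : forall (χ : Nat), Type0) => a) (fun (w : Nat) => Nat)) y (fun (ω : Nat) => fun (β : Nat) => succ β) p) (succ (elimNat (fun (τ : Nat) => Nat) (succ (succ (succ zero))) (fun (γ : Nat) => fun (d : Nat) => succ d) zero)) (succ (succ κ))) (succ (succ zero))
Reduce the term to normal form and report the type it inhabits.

resulting normal form:
  succ (succ (succ (succ (succ (succ (succ (succ zero)))))))
type:
  Nat
observation: 18 normal-order steps normalize the term, beginning with a beta-redex.


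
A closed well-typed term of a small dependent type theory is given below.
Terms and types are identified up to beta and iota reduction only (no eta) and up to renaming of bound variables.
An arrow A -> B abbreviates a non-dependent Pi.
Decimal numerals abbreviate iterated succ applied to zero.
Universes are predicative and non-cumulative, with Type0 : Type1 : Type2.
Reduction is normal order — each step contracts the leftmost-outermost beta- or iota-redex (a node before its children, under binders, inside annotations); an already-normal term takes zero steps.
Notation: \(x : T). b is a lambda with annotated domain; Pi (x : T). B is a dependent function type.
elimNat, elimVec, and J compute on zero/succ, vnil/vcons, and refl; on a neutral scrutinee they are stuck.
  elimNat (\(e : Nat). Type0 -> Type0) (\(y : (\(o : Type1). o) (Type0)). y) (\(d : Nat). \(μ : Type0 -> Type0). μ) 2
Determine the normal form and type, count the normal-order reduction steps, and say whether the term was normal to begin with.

resulting normal form:
  \(e : Type0). e
type:
  Type0 -> Type0
reduction steps (normal order): 8
already normal: no
first redex: an elimNat iota-redex


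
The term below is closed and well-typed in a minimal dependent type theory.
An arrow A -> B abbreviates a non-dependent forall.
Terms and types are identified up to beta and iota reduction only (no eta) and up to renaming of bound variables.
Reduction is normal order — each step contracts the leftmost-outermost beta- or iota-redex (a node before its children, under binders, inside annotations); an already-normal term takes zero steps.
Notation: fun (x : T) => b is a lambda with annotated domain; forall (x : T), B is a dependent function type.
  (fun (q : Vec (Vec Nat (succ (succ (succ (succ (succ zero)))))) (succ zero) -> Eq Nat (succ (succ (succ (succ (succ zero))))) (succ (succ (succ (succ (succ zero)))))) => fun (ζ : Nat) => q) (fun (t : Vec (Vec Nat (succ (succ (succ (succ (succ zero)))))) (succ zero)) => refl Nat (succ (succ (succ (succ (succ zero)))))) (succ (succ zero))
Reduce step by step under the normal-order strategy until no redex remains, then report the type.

normal-order reduction sequence:
  (fun (q : Vec (Vec Nat (succ (succ (succ (succ (succ zero)))))) (succ zero) -> Eq Nat (succ (succ (succ (succ (succ zero))))) (succ (succ (succ (succ (succ zero)))))) => fun (ζ : Nat) => q) (fun (t : Vec (Vec Nat (succ (succ (succ (succ (succ zero)))))) (succ zero)) => refl Nat (succ (succ (succ (succ (succ zero)))))) (succ (succ zero))
  ~> (fun (q : Nat) => fun (ζ : Vec (Vec Nat (succ (succ (succ (succ (succ zero)))))) (succ zero)) => refl Nat (succ (succ (succ (succ (succ zero)))))) (succ (succ zero))
  ~> fun (q : Vec (Vec Nat (succ (succ (succ (succ (succ zero)))))) (succ zero)) => refl Nat (succ (succ (succ (succ (succ zero)))))
inferred type:
  Vec (Vec Nat (succ (succ (succ (succ (succ zero)))))) (succ zero) -> Eq Nat (succ (succ (succ (succ (succ zero))))) (succ (succ (succ (succ (succ zero)))))


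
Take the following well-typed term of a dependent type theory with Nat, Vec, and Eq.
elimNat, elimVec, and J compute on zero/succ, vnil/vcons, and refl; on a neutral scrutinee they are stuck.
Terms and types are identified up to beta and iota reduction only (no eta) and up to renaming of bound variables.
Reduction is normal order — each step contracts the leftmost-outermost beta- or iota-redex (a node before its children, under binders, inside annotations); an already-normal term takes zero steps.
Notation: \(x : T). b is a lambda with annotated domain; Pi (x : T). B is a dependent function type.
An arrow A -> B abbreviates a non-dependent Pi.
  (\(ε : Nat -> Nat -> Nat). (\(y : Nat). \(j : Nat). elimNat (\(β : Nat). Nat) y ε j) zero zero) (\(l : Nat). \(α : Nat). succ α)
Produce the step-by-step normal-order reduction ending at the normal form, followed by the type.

normal-order reduction sequence:
  (\(ε : Nat -> Nat -> Nat). (\(y : Nat). \(j : Nat). elimNat (\(β : Nat). Nat) y ε j) zero zero) (\(l : Nat). \(α : Nat). succ α)
  ~> (\(ε : Nat). \(y : Nat). elimNat (\(j : Nat). Nat) ε (\(β : Nat). \(l : Nat). succ l) y) zero zero
  ~> (\(ε : Nat). elimNat (\(y : Nat). Nat) zero (\(j : Nat). \(β : Nat). succ β) ε) zero
  ~> elimNat (\(ε : Nat). Nat) zero (\(y : Nat). \(j : Nat). succ j) zero
  ~> zero
the term's type:
  Nat


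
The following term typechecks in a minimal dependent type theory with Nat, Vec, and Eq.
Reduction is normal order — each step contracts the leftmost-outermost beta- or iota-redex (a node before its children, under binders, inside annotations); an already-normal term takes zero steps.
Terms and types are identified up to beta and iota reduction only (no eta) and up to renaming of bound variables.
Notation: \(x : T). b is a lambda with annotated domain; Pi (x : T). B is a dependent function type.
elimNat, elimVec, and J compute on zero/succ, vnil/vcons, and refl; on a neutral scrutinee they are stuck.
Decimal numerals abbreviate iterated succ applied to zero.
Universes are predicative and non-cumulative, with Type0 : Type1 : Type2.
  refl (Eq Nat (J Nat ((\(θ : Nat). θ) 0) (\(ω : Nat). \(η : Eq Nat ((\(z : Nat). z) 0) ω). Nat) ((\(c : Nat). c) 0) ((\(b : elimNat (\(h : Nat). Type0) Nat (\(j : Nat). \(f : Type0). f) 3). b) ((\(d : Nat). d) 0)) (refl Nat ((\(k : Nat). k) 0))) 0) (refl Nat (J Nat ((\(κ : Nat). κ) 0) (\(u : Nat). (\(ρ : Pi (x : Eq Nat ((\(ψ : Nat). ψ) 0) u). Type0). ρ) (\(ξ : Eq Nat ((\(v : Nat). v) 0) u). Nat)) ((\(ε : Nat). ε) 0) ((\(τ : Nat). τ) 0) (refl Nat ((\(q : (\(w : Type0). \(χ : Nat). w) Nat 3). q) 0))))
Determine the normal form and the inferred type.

normal form:
  refl (Eq Nat 0 0) (refl Nat 0)
type:
  Eq (Eq Nat 0 0) (refl Nat 0) (refl Nat 0)


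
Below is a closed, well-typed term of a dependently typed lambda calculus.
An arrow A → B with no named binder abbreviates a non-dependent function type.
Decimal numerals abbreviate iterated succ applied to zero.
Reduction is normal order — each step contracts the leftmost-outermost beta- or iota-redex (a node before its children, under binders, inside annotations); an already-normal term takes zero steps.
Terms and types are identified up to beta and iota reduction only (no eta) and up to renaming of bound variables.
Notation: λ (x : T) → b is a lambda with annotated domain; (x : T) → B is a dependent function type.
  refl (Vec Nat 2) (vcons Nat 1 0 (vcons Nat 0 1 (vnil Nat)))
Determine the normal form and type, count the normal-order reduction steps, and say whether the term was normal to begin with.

reduced normal form:
  refl (Vec Nat 2) (vcons Nat 1 0 (vcons Nat 0 1 (vnil Nat)))
type:
  Eq (Vec Nat 2) (vcons Nat 1 0 (vcons Nat 0 1 (vnil Nat))) (vcons Nat 1 0 (vcons Nat 0 1 (vnil Nat)))
reduction steps (normal order): 0
already normal: yes


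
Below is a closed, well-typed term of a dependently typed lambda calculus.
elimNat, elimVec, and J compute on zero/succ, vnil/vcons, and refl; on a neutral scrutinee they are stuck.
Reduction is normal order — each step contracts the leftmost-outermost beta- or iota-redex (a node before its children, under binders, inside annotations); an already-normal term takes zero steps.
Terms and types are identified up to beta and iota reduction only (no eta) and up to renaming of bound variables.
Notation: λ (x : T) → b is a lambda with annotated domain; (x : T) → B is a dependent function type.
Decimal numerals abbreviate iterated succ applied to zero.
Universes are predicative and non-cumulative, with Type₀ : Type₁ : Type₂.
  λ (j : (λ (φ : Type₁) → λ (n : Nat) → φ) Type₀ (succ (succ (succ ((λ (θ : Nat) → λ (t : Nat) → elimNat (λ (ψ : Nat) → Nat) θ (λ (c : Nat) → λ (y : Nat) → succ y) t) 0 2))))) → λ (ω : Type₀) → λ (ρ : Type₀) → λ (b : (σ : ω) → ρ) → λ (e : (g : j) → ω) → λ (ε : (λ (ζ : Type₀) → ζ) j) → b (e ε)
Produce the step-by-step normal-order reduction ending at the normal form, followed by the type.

normal-order reduction:
  λ (j : (λ (φ : Type₁) → λ (n : Nat) → φ) Type₀ (succ (succ (succ ((λ (θ : Nat) → λ (t : Nat) → elimNat (λ (ψ : Nat) → Nat) θ (λ (c : Nat) → λ (y : Nat) → succ y) t) 0 2))))) → λ (ω : Type₀) → λ (ρ : Type₀) → λ (b : (σ : ω) → ρ) → λ (e : (g : j) → ω) → λ (ε : (λ (ζ : Type₀) → ζ) j) → b (e ε)
  ~> λ (j : (λ (φ : Nat) → Type₀) (succ (succ (succ ((λ (n : Nat) → λ (θ : Nat) → elimNat (λ (t : Nat) → Nat) n (λ (ψ : Nat) → λ (c : Nat) → succ c) θ) 0 2))))) → λ (y : Type₀) → λ (ω : Type₀) → λ (ρ : (b : y) → ω) → λ (σ : (e : j) → y) → λ (g : (λ (ε : Type₀) → ε) j) → ρ (σ g)
  ~> λ (j : Type₀) → λ (φ : Type₀) → λ (n : Type₀) → λ (θ : (t : φ) → n) → λ (ψ : (c : j) → φ) → λ (y : (λ (ω : Type₀) → ω) j) → θ (ψ y)
  ~> λ (j : Type₀) → λ (φ : Type₀) → λ (n : Type₀) → λ (θ : (t : φ) → n) → λ (ψ : (c : j) → φ) → λ (y : j) → θ (ψ y)
the term's type:
  (j : Type₀) → (φ : Type₀) → (n : Type₀) → (θ : (t : φ) → n) → (ψ : (c : j) → φ) → (y : j) → n


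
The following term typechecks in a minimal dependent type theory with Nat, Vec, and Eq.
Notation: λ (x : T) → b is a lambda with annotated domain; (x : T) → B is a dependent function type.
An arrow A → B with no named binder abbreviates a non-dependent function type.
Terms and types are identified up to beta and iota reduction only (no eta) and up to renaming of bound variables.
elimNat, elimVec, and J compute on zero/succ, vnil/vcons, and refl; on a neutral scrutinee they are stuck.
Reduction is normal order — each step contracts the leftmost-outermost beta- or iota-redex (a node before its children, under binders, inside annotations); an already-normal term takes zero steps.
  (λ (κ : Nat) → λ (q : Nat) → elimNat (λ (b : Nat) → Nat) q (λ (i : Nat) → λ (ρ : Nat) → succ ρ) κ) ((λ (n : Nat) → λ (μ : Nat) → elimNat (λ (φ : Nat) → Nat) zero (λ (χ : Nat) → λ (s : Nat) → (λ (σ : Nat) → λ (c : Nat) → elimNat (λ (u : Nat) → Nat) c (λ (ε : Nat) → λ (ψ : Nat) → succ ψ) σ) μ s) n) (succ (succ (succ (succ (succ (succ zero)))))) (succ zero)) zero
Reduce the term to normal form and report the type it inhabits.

normal form:
  succ (succ (succ (succ (succ (succ zero)))))
type:
  Nat
observation: reduction starts at a beta-redex, and 78 normal-order steps reach the normal form.


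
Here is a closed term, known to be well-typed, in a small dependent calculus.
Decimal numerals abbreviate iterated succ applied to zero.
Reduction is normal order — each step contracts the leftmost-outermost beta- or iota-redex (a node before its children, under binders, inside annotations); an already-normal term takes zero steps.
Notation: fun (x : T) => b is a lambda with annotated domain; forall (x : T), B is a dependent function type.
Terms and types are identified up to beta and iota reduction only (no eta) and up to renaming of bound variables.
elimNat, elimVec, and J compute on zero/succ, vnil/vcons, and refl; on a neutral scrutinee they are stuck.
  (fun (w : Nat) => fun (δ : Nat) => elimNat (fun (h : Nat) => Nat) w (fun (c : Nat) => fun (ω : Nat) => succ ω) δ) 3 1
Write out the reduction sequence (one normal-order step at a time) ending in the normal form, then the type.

reduction (normal order):
  (fun (w : Nat) => fun (δ : Nat) => elimNat (fun (h : Nat) => Nat) w (fun (c : Nat) => fun (ω : Nat) => succ ω) δ) 3 1
  ~> (fun (w : Nat) => elimNat (fun (δ : Nat) => Nat) 3 (fun (h : Nat) => fun (c : Nat) => succ c) w) 1
  ~> elimNat (fun (w : Nat) => Nat) 3 (fun (δ : Nat) => fun (h : Nat) => succ h) 1
  ~> (fun (w : Nat) => fun (δ : Nat) => succ δ) 0 (elimNat (fun (h : Nat) => Nat) 3 (fun (c : Nat) => fun (ω : Nat) => succ ω) 0)
  ~> (fun (w : Nat) => succ w) (elimNat (fun (δ : Nat) => Nat) 3 (fun (h : Nat) => fun (c : Nat) => succ c) 0)
  ~> succ (elimNat (fun (w : Nat) => Nat) 3 (fun (δ : Nat) => fun (h : Nat) => succ h) 0)
  ~> 4
inferred type:
  Nat
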